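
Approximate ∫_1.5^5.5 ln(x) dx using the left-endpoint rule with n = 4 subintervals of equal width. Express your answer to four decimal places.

4.0786

Δx = (5.5 − 1.5)/4 = 1.
Left endpoints: 1.5, 2.5, 3.5, 4.5.
f(1.5) ≈ 0.4055, f(2.5) ≈ 0.9163, f(3.5) ≈ 1.2528, f(4.5) ≈ 1.5041.
Sum = Δx · [f(1.5) + f(2.5) + f(3.5) + f(4.5)].
Sum ≈ 4.0786.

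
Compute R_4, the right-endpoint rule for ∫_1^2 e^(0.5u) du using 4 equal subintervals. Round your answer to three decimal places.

2.276

Δu = (2 − 1)/4 = 0.25.
Right endpoints: 1.25, 1.5, 1.75, 2.
f(1.25) ≈ 1.868, f(1.5) ≈ 2.117, f(1.75) ≈ 2.399, f(2) ≈ 2.718.
Sum = Δu · [f(1.25) + f(1.5) + f(1.75) + f(2)].
Sum ≈ 2.276.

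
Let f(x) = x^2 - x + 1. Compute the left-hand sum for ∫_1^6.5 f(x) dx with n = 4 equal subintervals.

53.23828125

Δx = (6.5 − 1)/4 = 1.375.
Left endpoints: 1, 2.375, 3.75, 5.125.
f(1) = 1, f(2.375) = 4.265625, f(3.75) = 11.3125, f(5.125) = 22.140625.
Sum = Δx · [f(1) + f(2.375) + f(3.75) + f(5.125)].
Sum = 53.23828125.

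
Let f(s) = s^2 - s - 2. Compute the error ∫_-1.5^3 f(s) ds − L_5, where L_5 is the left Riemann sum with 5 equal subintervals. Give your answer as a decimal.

0.405

Exact integral: ∫_-1.5^3 f(s) ds = -2.25.
L_5 = -2.655.
Error = -2.25 − (-2.655) = 0.405.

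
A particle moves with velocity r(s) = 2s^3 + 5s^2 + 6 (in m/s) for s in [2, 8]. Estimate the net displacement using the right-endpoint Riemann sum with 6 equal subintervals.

Δs = (8 − 2)/6 = 1.
Right endpoints: 3, 4, 5, 6, 7, 8.
r(3) = 105, r(4) = 214, r(5) = 381, r(6) = 618, r(7) = 937, r(8) = 1350.
Sum = Δs · [r(3) + r(4) + r(5) + ...].
Sum = 3605.

3605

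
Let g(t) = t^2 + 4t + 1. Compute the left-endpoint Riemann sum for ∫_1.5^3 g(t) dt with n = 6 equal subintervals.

Δt = (3 − 1.5)/6 = 0.25.
Left endpoints: 1.5, 1.75, 2, 2.25, 2.5, 2.75.
g(1.5) = 9.25, g(1.75) = 11.0625, g(2) = 13, g(2.25) = 15.0625, g(2.5) = 17.25, g(2.75) = 19.5625.
Sum = Δt · [g(1.5) + g(1.75) + g(2) + ...].
Sum = 21.296875.

21.296875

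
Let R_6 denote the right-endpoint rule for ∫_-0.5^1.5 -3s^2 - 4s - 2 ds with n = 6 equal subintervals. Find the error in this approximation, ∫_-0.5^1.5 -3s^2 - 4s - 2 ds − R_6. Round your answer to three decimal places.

Exact integral: ∫_-0.5^1.5 f(s) ds = -11.5.
R_6 ≈ -13.94444.
Error ≈ -11.5 − (-13.94444) ≈ 2.444.

2.444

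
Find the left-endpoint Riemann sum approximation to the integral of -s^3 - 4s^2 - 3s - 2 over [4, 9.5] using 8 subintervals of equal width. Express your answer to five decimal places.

-2782.49243

Δs = (9.5 − 4)/8 = 0.6875.
Left endpoints: 4, 4.6875, 5.375, 6.0625, 6.75, 7.4375, 8.125, 8.8125.
f(4) = -142, f(4.6875) = -847667/4096, f(5.375) = -147955/512, f(6.0625) = -1597537/4096, f(6.75) = -512.046875, f(7.4375) = -2691047/4096, f(8.125) = -423329/512, f(8.8125) = -4192085/4096.
Sum = Δs · [f(4) + f(4.6875) + f(5.375) + ...].
Sum ≈ -2782.49243.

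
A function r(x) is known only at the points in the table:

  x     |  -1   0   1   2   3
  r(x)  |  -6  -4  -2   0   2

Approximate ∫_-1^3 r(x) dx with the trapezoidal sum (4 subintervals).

-8

Δx = 1.
T_4 = (1/2)·[(-6) + 2·(-4) + 2·(-2) + 2·0 + 2] = -8.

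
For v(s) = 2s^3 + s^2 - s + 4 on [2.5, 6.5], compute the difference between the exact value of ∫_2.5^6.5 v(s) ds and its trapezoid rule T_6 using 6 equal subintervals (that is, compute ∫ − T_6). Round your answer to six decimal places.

-8.296296

Exact integral: ∫_2.5^6.5 v(s) ds ≈ 957.33333333.
T_6 ≈ 965.62962963.
Error ≈ 957.33333333 − 965.62962963 ≈ -8.296296.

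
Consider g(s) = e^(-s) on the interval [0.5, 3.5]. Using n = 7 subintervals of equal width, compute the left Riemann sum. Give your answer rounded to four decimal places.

0.7086

Δs = (3.5 − 0.5)/7 = 3/7.
Left endpoints: 0.5, 13/14, 19/14, 25/14, 31/14, 37/14, 43/14.
g(0.5) ≈ 0.6065, g(13/14) ≈ 0.3951, g(19/14) ≈ 0.2574, g(25/14) ≈ 0.1677, g(31/14) ≈ 0.1092, g(37/14) ≈ 0.0712, g(43/14) ≈ 0.0464.
Sum = Δs · [g(0.5) + g(13/14) + g(19/14) + ...].
Sum ≈ 0.7086.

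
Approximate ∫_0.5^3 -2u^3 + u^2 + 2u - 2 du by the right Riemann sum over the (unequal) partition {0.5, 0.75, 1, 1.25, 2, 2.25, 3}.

-42.9609375

Subinterval widths: 0.25, 0.25, 0.25, 0.75, 0.25, 0.75.
Right endpoints: 0.75, 1, 1.25, 2, 2.25, 3.
f(0.75) = -0.78125, f(1) = -1, f(1.25) = -1.84375, f(2) = -10, f(2.25) = -15.21875, f(3) = -41.
Sum = Σ Δu_i · f(u_i).
Sum = -42.9609375.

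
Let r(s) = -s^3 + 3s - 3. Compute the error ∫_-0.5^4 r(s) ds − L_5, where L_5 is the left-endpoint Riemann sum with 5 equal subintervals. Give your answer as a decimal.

Exact integral: ∫_-0.5^4 r(s) ds = -53.859375.
L_5 = -34.2675.
Error = -53.859375 − (-34.2675) = -19.591875.

-19.591875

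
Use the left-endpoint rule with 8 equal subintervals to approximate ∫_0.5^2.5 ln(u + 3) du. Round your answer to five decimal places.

2.93441

Δu = (2.5 − 0.5)/8 = 0.25.
Left endpoints: 0.5, 0.75, 1, 1.25, 1.5, 1.75, 2, 2.25.
f(0.5) ≈ 1.25276, f(0.75) ≈ 1.32176, f(1) ≈ 1.38629, f(1.25) ≈ 1.44692, f(1.5) ≈ 1.50408, f(1.75) ≈ 1.55814, f(2) ≈ 1.60944, f(2.25) ≈ 1.65823.
Sum = Δu · [f(0.5) + f(0.75) + f(1) + ...].
Sum ≈ 2.93441.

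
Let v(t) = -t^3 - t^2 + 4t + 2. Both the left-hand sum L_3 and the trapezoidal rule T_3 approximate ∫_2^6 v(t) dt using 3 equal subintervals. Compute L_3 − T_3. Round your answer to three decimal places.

149.333

L_3 ≈ -183.40741.
T_3 ≈ -332.74074.
L_3 − T_3 ≈ 149.333.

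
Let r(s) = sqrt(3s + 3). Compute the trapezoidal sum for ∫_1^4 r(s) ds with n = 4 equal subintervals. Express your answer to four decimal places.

Δs = (4 − 1)/4 = 0.75.
r(1) ≈ 2.4495, r(1.75) ≈ 2.8723, r(2.5) ≈ 3.2404, r(3.25) ≈ 3.5707, r(4) ≈ 3.8730.
T_4 = (Δs/2)·[r(s_0) + 2r(s_1) + 2r(s_2) + 2r(s_3) + r(s_4)].
Sum ≈ 9.6335.

9.6335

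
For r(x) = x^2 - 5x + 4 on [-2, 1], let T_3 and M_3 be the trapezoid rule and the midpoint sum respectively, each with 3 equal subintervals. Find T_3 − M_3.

T_3 = 23.
M_3 = 22.25.
T_3 − M_3 = 0.75.

0.75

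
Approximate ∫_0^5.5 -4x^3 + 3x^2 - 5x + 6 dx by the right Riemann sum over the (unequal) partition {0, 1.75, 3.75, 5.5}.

Subinterval widths: 1.75, 2, 1.75.
Right endpoints: 1.75, 3.75, 5.5.
f(1.75) = -15, f(3.75) = -181.5, f(5.5) = -596.25.
Sum = Σ Δx_i · f(x_i).
Sum = -1432.6875.

-1432.6875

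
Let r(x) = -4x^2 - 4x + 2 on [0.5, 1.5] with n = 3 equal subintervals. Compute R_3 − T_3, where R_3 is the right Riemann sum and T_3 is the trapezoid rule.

-2

R_3 ≈ -8.407407.
T_3 ≈ -6.407407.
R_3 − T_3 = -2.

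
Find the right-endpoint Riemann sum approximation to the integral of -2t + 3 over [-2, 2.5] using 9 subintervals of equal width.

9

Δt = (2.5 − (-2))/9 = 0.5.
Right endpoints: -1.5, -1, -0.5, 0, 0.5, 1, 1.5, 2, 2.5.
f(-1.5) = 6, f(-1) = 5, f(-0.5) = 4, f(0) = 3, f(0.5) = 2, f(1) = 1, f(1.5) = 0, f(2) = -1, f(2.5) = -2.
Sum = Δt · [f(-1.5) + f(-1) + f(-0.5) + ...].
Sum = 9.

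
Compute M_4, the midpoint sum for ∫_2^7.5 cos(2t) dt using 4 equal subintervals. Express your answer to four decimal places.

Δt = (7.5 − 2)/4 = 1.375.
Midpoints: 2.6875, 4.0625, 5.4375, 6.8125.
f(2.6875) ≈ 0.6152, f(4.0625) ≈ -0.2677, f(5.4375) ≈ -0.1203, f(6.8125) ≈ 0.4901.
Sum = Δt · [f(2.6875) + f(4.0625) + f(5.4375) + f(6.8125)].
Sum ≈ 0.9862.

0.9862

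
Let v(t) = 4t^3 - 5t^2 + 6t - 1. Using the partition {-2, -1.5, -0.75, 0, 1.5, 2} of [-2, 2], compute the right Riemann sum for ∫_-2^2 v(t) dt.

1.25

Subinterval widths: 0.5, 0.75, 0.75, 1.5, 0.5.
Right endpoints: -1.5, -0.75, 0, 1.5, 2.
v(-1.5) = -34.75, v(-0.75) = -10, v(0) = -1, v(1.5) = 10.25, v(2) = 23.
Sum = Σ Δt_i · v(t_i).
Sum = 1.25.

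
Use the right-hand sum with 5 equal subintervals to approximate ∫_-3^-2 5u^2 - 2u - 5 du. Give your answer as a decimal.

29

Δu = (-2 − (-3))/5 = 0.2.
Right endpoints: -2.8, -2.6, -2.4, -2.2, -2.
f(-2.8) = 39.8, f(-2.6) = 34, f(-2.4) = 28.6, f(-2.2) = 23.6, f(-2) = 19.
Sum = Δu · [f(-2.8) + f(-2.6) + f(-2.4) + f(-2.2) + f(-2)].
Sum = 29.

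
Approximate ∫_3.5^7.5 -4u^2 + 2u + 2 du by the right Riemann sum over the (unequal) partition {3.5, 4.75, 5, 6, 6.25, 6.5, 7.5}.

-532.375

Subinterval widths: 1.25, 0.25, 1, 0.25, 0.25, 1.
Right endpoints: 4.75, 5, 6, 6.25, 6.5, 7.5.
f(4.75) = -78.75, f(5) = -88, f(6) = -130, f(6.25) = -141.75, f(6.5) = -154, f(7.5) = -208.
Sum = Σ Δu_i · f(u_i).
Sum = -532.375.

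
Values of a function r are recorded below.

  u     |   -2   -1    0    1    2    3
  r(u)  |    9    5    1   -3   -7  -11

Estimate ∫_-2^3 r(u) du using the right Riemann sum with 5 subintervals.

Δu = 1.
Sum = 1·[5 + 1 + (-3) + (-7) + (-11)] = -15.

-15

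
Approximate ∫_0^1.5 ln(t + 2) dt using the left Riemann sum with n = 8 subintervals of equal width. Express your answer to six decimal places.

Δt = (1.5 − 0)/8 = 0.1875.
Left endpoints: 0, 0.1875, 0.375, 0.5625, 0.75, 0.9375, 1.125, 1.3125.
f(0) ≈ 0.693147, f(0.1875) ≈ 0.782759, f(0.375) ≈ 0.864997, f(0.5625) ≈ 0.940983, f(0.75) ≈ 1.011601, f(0.9375) ≈ 1.077559, f(1.125) ≈ 1.139434, f(1.3125) ≈ 1.197703.
Sum = Δt · [f(0) + f(0.1875) + f(0.375) + ...].
Sum ≈ 1.445285.

1.445285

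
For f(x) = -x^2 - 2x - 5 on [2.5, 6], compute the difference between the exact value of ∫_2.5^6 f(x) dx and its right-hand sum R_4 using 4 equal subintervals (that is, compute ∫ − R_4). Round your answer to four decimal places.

16.5247

Exact integral: ∫_2.5^6 f(x) dx ≈ -114.041667.
R_4 = -130.56640625.
Error ≈ -114.041667 − (-130.56640625) ≈ 16.5247.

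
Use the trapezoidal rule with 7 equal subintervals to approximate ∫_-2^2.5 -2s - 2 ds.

Δs = (2.5 − (-2))/7 = 9/14.
f(-2) = 2, f(-19/14) = 5/7, f(-5/7) = -4/7, f(-1/14) = -13/7, f(4/7) = -22/7, f(17/14) = -31/7, f(13/7) = -40/7, f(2.5) = -7.
T_7 = (Δs/2)·[f(s_0) + 2f(s_1) + ... + 2f(s_{6}) + f(s_7)].
Sum = -11.25.

-11.25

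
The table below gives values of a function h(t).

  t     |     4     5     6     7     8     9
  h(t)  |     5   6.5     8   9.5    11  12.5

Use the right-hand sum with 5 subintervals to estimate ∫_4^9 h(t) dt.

Δt = 1.
Sum = 1·[6.5 + 8 + 9.5 + 11 + 12.5] = 47.5.

47.5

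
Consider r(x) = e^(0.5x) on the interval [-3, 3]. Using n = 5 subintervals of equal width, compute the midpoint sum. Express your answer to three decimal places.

8.391

Δx = (3 − (-3))/5 = 1.2.
Midpoints: -2.4, -1.2, 0, 1.2, 2.4.
r(-2.4) ≈ 0.301, r(-1.2) ≈ 0.549, r(0) ≈ 1.000, r(1.2) ≈ 1.822, r(2.4) ≈ 3.320.
Sum = Δx · [r(-2.4) + r(-1.2) + r(0) + r(1.2) + r(2.4)].
Sum ≈ 8.391.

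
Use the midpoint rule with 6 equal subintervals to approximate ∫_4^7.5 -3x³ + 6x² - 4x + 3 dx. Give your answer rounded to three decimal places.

-1530.756

Δx = (7.5 − 4)/6 = 7/12.
Midpoints: 103/24, 4.875, 131/24, 145/24, 6.625, 173/24.
f(103/24) = -648775/4608, f(4.875) = -113397/512, f(131/24) = -1511147/4608, f(145/24) = -2136961/4608, f(6.625) = -323831/512, f(173/24) = -3860165/4608.
Sum = Δx · [f(103/24) + f(4.875) + f(131/24) + ...].
Sum ≈ -1530.756.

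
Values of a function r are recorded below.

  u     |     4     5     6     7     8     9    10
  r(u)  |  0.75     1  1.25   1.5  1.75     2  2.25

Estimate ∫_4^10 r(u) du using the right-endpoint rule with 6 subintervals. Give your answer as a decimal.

Δu = 1.
Sum = 1·[1 + 1.25 + 1.5 + 1.75 + 2 + 2.25] = 9.75.

9.75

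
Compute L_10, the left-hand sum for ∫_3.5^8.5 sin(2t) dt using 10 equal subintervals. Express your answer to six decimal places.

Δt = (8.5 − 3.5)/10 = 0.5.
Left endpoints: 3.5, 4, 4.5, 5, 5.5, 6, 6.5, 7, 7.5, 8.
f(3.5) ≈ 0.656987, f(4) ≈ 0.989358, f(4.5) ≈ 0.412118, f(5) ≈ -0.544021, f(5.5) ≈ -0.999990, f(6) ≈ -0.536573, f(6.5) ≈ 0.420167, f(7) ≈ 0.990607, f(7.5) ≈ 0.650288, f(8) ≈ -0.287903.
Sum = Δt · [f(3.5) + f(4) + f(4.5) + ...].
Sum ≈ 0.875519.

0.875519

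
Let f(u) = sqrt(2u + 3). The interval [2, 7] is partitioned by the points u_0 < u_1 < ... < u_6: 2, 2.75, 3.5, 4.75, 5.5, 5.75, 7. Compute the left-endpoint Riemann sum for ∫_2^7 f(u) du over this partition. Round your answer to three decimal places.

16.471

Subinterval widths: 0.75, 0.75, 1.25, 0.75, 0.25, 1.25.
Left endpoints: 2, 2.75, 3.5, 4.75, 5.5, 5.75.
f(2) ≈ 2.646, f(2.75) ≈ 2.915, f(3.5) ≈ 3.162, f(4.75) ≈ 3.536, f(5.5) ≈ 3.742, f(5.75) ≈ 3.808.
Sum = Σ Δu_i · f(u_i).
Sum ≈ 16.471.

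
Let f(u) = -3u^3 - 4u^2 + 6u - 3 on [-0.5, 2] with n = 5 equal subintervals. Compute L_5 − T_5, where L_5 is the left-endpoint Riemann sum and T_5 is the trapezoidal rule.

L_5 = -14.0625.
T_5 = -20.15625.
L_5 − T_5 = 6.09375.

6.09375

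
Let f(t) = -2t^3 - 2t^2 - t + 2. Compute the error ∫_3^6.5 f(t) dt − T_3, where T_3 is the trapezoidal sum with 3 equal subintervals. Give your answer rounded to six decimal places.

Exact integral: ∫_3^6.5 f(t) dt ≈ -1026.73958333.
T_3 ≈ -1050.95601852.
Error ≈ -1026.73958333 − (-1050.95601852) ≈ 24.216435.

24.216435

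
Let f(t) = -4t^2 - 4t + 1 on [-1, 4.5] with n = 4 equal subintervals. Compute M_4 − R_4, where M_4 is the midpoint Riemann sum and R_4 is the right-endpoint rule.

M_4 = -152.3671875.
R_4 = -230.828125.
M_4 − R_4 = 78.4609375.

78.4609375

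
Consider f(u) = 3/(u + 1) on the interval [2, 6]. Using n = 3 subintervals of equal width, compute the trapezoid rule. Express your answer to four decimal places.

2.5813

Δu = (6 − 2)/3 = 4/3.
f(2) = 1, f(10/3) = 9/13, f(14/3) = 9/17, f(6) = 3/7.
T_3 = (Δu/2)·[f(u_0) + 2f(u_1) + 2f(u_2) + f(u_3)].
Sum ≈ 2.5813.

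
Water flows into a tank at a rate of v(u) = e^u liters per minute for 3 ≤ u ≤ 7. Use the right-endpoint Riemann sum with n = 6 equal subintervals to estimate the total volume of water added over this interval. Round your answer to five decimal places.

Δu = (7 − 3)/6 = 2/3.
Right endpoints: 11/3, 13/3, 5, 17/3, 19/3, 7.
v(11/3) ≈ 39.12128, v(13/3) ≈ 76.19786, v(5) ≈ 148.41316, v(17/3) ≈ 289.06936, v(19/3) ≈ 563.03024, v(7) ≈ 1096.63316.
Sum = Δu · [v(11/3) + v(13/3) + v(5) + ...].
Sum ≈ 1474.97670.

1474.97670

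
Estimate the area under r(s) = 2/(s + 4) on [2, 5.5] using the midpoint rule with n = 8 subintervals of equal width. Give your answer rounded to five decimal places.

Δs = (5.5 − 2)/8 = 0.4375.
Midpoints: 2.21875, 2.65625, 3.09375, 3.53125, 3.96875, 4.40625, 4.84375, 5.28125.
r(2.21875) = 64/199, r(2.65625) = 64/213, r(3.09375) = 64/227, r(3.53125) = 64/241, r(3.96875) = 64/255, r(4.40625) = 64/269, r(4.84375) = 64/283, r(5.28125) = 64/297.
Sum = Δs · [r(2.21875) + r(2.65625) + r(3.09375) + ...].
Sum ≈ 0.91880.

0.91880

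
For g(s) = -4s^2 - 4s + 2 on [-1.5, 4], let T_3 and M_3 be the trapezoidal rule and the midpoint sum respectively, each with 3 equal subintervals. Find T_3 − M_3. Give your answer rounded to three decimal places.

T_3 ≈ -118.65741.
M_3 ≈ -100.17130.
T_3 − M_3 ≈ -18.486.

-18.486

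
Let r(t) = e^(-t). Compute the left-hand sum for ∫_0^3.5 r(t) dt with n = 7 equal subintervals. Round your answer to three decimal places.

Δt = (3.5 − 0)/7 = 0.5.
Left endpoints: 0, 0.5, 1, 1.5, 2, 2.5, 3.
r(0) ≈ 1.000, r(0.5) ≈ 0.607, r(1) ≈ 0.368, r(1.5) ≈ 0.223, r(2) ≈ 0.135, r(2.5) ≈ 0.082, r(3) ≈ 0.050.
Sum = Δt · [r(0) + r(0.5) + r(1) + ...].
Sum ≈ 1.232.

1.232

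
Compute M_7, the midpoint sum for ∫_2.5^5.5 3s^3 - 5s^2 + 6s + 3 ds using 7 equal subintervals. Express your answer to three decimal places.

485.327

Δs = (5.5 − 2.5)/7 = 3/7.
Midpoints: 19/7, 22/7, 25/7, 4, 31/7, 34/7, 37/7.
f(19/7) = 14557/343, f(22/7) = 22501/343, f(25/7) = 33379/343, f(4) = 139, f(31/7) = 65881/343, f(34/7) = 88477/343, f(37/7) = 115951/343.
Sum = Δs · [f(19/7) + f(22/7) + f(25/7) + ...].
Sum ≈ 485.327.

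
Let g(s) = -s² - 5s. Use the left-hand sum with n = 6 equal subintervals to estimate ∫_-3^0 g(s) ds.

Δs = (0 − (-3))/6 = 0.5.
Left endpoints: -3, -2.5, -2, -1.5, -1, -0.5.
g(-3) = 6, g(-2.5) = 6.25, g(-2) = 6, g(-1.5) = 5.25, g(-1) = 4, g(-0.5) = 2.25.
Sum = Δs · [g(-3) + g(-2.5) + g(-2) + ...].
Sum = 14.875.

14.875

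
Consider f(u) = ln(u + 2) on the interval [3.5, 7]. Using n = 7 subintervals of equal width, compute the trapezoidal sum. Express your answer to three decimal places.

Δu = (7 − 3.5)/7 = 0.5.
f(3.5) ≈ 1.705, f(4) ≈ 1.792, f(4.5) ≈ 1.872, f(5) ≈ 1.946, f(5.5) ≈ 2.015, f(6) ≈ 2.079, f(6.5) ≈ 2.140, f(7) ≈ 2.197.
T_7 = (Δu/2)·[f(u_0) + 2f(u_1) + ... + 2f(u_{6}) + f(u_7)].
Sum ≈ 6.897.

6.897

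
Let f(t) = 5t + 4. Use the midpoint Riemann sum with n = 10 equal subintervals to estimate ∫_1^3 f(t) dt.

Δt = (3 − 1)/10 = 0.2.
Midpoints: 1.1, 1.3, 1.5, 1.7, 1.9, 2.1, 2.3, 2.5, 2.7, 2.9.
f(1.1) = 9.5, f(1.3) = 10.5, f(1.5) = 11.5, f(1.7) = 12.5, f(1.9) = 13.5, f(2.1) = 14.5, f(2.3) = 15.5, f(2.5) = 16.5, f(2.7) = 17.5, f(2.9) = 18.5.
Sum = Δt · [f(1.1) + f(1.3) + f(1.5) + ...].
Sum = 28.

28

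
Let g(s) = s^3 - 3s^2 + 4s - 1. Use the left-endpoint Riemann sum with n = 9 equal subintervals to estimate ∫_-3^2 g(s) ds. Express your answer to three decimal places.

Δs = (2 − (-3))/9 = 5/9.
Left endpoints: -3, -22/9, -17/9, -4/3, -7/9, -2/9, 1/3, 8/9, 13/9.
g(-3) = -67, g(-22/9) = -31573/729, g(-17/9) = -18953/729, g(-4/3) = -379/27, g(-7/9) = -4663/729, g(-2/9) = -1493/729, g(1/3) = 1/27, g(8/9) = 647/729, g(13/9) = 1117/729.
Sum = Δs · [g(-3) + g(-22/9) + g(-17/9) + ...].
Sum ≈ -86.852.

-86.852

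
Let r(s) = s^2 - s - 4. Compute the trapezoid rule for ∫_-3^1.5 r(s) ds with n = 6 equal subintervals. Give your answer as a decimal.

-4.078125

Δs = (1.5 − (-3))/6 = 0.75.
r(-3) = 8, r(-2.25) = 3.3125, r(-1.5) = -0.25, r(-0.75) = -2.6875, r(0) = -4, r(0.75) = -4.1875, r(1.5) = -3.25.
T_6 = (Δs/2)·[r(s_0) + 2r(s_1) + ... + 2r(s_{5}) + r(s_6)].
Sum = -4.078125.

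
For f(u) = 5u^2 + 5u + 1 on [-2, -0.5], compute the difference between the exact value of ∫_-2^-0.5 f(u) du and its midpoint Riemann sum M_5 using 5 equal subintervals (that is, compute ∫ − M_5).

0.05625

Exact integral: ∫_-2^-0.5 f(u) du = 5.25.
M_5 = 5.19375.
Error = 5.25 − 5.19375 = 0.05625.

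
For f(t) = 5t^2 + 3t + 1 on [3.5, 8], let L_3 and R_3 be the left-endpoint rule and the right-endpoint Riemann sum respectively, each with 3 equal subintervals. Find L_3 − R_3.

-408.375

L_3 = 668.25.
R_3 = 1076.625.
L_3 − R_3 = -408.375.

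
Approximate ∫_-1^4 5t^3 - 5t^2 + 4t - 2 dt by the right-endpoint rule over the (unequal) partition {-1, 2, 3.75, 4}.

502.62890625

Subinterval widths: 3, 1.75, 0.25.
Right endpoints: 2, 3.75, 4.
f(2) = 26, f(3.75) = 206.359375, f(4) = 254.
Sum = Σ Δt_i · f(t_i).
Sum = 502.62890625.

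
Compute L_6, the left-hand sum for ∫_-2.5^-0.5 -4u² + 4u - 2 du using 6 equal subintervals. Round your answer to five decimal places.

-42.14815

Δu = (-0.5 − (-2.5))/6 = 1/3.
Left endpoints: -2.5, -13/6, -11/6, -1.5, -7/6, -5/6.
f(-2.5) = -37, f(-13/6) = -265/9, f(-11/6) = -205/9, f(-1.5) = -17, f(-7/6) = -109/9, f(-5/6) = -73/9.
Sum = Δu · [f(-2.5) + f(-13/6) + f(-11/6) + ...].
Sum ≈ -42.14815.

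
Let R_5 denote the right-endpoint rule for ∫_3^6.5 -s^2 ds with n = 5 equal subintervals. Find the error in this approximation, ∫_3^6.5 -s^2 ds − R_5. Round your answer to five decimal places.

11.92333

Exact integral: ∫_3^6.5 f(s) ds ≈ -82.5416667.
R_5 = -94.465.
Error ≈ -82.5416667 − (-94.465) ≈ 11.92333.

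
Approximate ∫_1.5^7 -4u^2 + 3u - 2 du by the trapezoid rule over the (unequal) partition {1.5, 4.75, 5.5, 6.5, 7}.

Subinterval widths: 3.25, 0.75, 1, 0.5.
f(1.5) = -6.5, f(4.75) = -78, f(5.5) = -106.5, f(6.5) = -151.5, f(7) = -177.
On each subinterval the trapezoid contributes (Δu_i/2)·[f(u_{i-1}) + f(u_i)].
Sum = -417.625.

-417.625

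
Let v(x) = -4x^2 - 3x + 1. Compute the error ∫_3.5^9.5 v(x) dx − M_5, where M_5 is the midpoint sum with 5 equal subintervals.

-2.88

Exact integral: ∫_3.5^9.5 v(x) dx = -1197.
M_5 = -1194.12.
Error = -1197 − (-1194.12) = -2.88.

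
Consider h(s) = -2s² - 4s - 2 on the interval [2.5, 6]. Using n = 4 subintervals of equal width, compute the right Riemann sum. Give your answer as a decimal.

-233.1328125

Δs = (6 − 2.5)/4 = 0.875.
Right endpoints: 3.375, 4.25, 5.125, 6.
h(3.375) = -38.28125, h(4.25) = -55.125, h(5.125) = -75.03125, h(6) = -98.
Sum = Δs · [h(3.375) + h(4.25) + h(5.125) + h(6)].
Sum = -233.1328125.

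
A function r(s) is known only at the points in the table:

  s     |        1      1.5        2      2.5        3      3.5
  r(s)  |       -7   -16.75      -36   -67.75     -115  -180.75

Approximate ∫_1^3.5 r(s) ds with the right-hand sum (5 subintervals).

Δs = 0.5.
Sum = 0.5·[(-16.75) + (-36) + (-67.75) + (-115) + (-180.75)] = -208.125.

-208.125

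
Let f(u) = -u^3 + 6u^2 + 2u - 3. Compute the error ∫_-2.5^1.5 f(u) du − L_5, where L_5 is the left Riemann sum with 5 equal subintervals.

-17.2

Exact integral: ∫_-2.5^1.5 f(u) du = 30.5.
L_5 = 47.7.
Error = 30.5 − 47.7 = -17.2.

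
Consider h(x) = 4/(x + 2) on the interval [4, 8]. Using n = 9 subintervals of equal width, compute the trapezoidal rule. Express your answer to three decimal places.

2.044

Δx = (8 − 4)/9 = 4/9.
h(4) = 2/3, h(40/9) = 18/29, h(44/9) = 18/31, h(16/3) = 6/11, h(52/9) = 18/35, h(56/9) = 18/37, h(20/3) = 6/13, h(64/9) = 18/41, h(68/9) = 18/43, h(8) = 0.4.
T_9 = (Δx/2)·[h(x_0) + 2h(x_1) + ... + 2h(x_{8}) + h(x_9)].
Sum ≈ 2.044.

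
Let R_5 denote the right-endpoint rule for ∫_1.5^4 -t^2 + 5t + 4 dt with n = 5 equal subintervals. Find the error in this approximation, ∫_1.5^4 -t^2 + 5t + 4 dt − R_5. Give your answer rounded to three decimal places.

0.417

Exact integral: ∫_1.5^4 f(t) dt ≈ 24.16667.
R_5 = 23.75.
Error ≈ 24.16667 − 23.75 ≈ 0.417.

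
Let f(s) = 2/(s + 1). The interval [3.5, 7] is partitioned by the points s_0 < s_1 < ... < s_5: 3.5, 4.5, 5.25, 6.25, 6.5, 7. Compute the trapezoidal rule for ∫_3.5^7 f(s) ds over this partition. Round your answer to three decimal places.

1.155

Subinterval widths: 1, 0.75, 1, 0.25, 0.5.
f(3.5) = 4/9, f(4.5) = 4/11, f(5.25) = 0.32, f(6.25) = 8/29, f(6.5) = 4/15, f(7) = 0.25.
On each subinterval the trapezoid contributes (Δs_i/2)·[f(s_{i-1}) + f(s_i)].
Sum ≈ 1.155.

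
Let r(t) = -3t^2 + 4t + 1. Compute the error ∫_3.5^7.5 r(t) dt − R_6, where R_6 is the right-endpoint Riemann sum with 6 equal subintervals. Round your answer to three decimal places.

Exact integral: ∫_3.5^7.5 r(t) dt = -287.
R_6 ≈ -326.55556.
Error ≈ -287 − (-326.55556) ≈ 39.556.

39.556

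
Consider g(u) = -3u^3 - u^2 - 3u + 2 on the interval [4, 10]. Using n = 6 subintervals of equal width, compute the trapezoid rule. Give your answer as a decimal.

-7798

Δu = (10 − 4)/6 = 1.
g(4) = -218, g(5) = -413, g(6) = -700, g(7) = -1097, g(8) = -1622, g(9) = -2293, g(10) = -3128.
T_6 = (Δu/2)·[g(u_0) + 2g(u_1) + ... + 2g(u_{5}) + g(u_6)].
Sum = -7798.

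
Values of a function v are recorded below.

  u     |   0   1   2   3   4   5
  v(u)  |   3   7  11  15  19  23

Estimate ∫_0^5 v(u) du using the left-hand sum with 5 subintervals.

Δu = 1.
Sum = 1·[3 + 7 + 11 + 15 + 19] = 55.

55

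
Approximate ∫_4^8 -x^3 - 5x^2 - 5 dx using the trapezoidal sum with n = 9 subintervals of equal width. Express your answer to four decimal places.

Δx = (8 − 4)/9 = 4/9.
f(4) = -149, f(40/9) = -139645/729, f(44/9) = -175949/729, f(16/3) = -8071/27, f(52/9) = -265933/729, f(56/9) = -320381/729, f(20/3) = -14135/27, f(64/9) = -450109/729, f(68/9) = -526157/729, f(8) = -837.
T_9 = (Δx/2)·[f(x_0) + 2f(x_1) + ... + 2f(x_{8}) + f(x_9)].
Sum ≈ -1729.6955.

-1729.6955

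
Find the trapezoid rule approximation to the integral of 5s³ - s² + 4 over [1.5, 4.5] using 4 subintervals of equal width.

Δs = (4.5 − 1.5)/4 = 0.75.
f(1.5) = 18.625, f(2.25) = 55.890625, f(3) = 130, f(3.75) = 253.609375, f(4.5) = 439.375.
T_4 = (Δs/2)·[f(s_0) + 2f(s_1) + 2f(s_2) + 2f(s_3) + f(s_4)].
Sum = 501.375.

501.375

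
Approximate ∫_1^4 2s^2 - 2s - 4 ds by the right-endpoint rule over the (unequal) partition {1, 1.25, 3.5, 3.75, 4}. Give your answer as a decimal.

Subinterval widths: 0.25, 2.25, 0.25, 0.25.
Right endpoints: 1.25, 3.5, 3.75, 4.
f(1.25) = -3.375, f(3.5) = 13.5, f(3.75) = 16.625, f(4) = 20.
Sum = Σ Δs_i · f(s_i).
Sum = 38.6875.

38.6875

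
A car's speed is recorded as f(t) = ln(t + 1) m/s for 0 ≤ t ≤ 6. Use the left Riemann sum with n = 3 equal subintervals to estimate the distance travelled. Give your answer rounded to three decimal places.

5.416

Δt = (6 − 0)/3 = 2.
Left endpoints: 0, 2, 4.
f(0) ≈ 0.000, f(2) ≈ 1.099, f(4) ≈ 1.609.
Sum = Δt · [f(0) + f(2) + f(4)].
Sum ≈ 5.416.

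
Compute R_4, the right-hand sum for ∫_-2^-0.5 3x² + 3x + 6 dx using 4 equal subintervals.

Δx = (-0.5 − (-2))/4 = 0.375.
Right endpoints: -1.625, -1.25, -0.875, -0.5.
f(-1.625) = 9.046875, f(-1.25) = 6.9375, f(-0.875) = 5.671875, f(-0.5) = 5.25.
Sum = Δx · [f(-1.625) + f(-1.25) + f(-0.875) + f(-0.5)].
Sum = 10.08984375.

10.08984375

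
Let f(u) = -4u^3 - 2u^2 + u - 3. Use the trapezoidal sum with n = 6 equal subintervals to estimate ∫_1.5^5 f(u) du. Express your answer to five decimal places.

-708.28414

Δu = (5 − 1.5)/6 = 7/12.
f(1.5) = -19.5, f(25/12) = -19771/432, f(8/3) = -2441/27, f(3.25) = -158.1875, f(23/6) = -13709/54, f(53/12) = -165119/432, f(5) = -548.
T_6 = (Δu/2)·[f(u_0) + 2f(u_1) + ... + 2f(u_{5}) + f(u_6)].
Sum ≈ -708.28414.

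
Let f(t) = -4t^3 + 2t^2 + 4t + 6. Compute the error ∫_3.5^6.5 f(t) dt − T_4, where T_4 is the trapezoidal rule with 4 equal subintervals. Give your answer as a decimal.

16.3125

Exact integral: ∫_3.5^6.5 f(t) dt = -1402.5.
T_4 = -1418.8125.
Error = -1402.5 − (-1418.8125) = 16.3125.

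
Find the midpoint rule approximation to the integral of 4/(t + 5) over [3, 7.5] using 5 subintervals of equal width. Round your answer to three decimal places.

1.784

Δt = (7.5 − 3)/5 = 0.9.
Midpoints: 3.45, 4.35, 5.25, 6.15, 7.05.
f(3.45) = 80/169, f(4.35) = 80/187, f(5.25) = 16/41, f(6.15) = 80/223, f(7.05) = 80/241.
Sum = Δt · [f(3.45) + f(4.35) + f(5.25) + f(6.15) + f(7.05)].
Sum ≈ 1.784.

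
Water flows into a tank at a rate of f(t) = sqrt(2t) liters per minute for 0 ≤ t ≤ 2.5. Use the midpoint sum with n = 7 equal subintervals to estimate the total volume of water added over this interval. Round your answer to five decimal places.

3.74278

Δt = (2.5 − 0)/7 = 5/14.
Midpoints: 5/28, 15/28, 25/28, 1.25, 45/28, 55/28, 65/28.
f(5/28) ≈ 0.59761, f(15/28) ≈ 1.03510, f(25/28) ≈ 1.33631, f(1.25) ≈ 1.58114, f(45/28) ≈ 1.79284, f(55/28) ≈ 1.98206, f(65/28) ≈ 2.15473.
Sum = Δt · [f(5/28) + f(15/28) + f(25/28) + ...].
Sum ≈ 3.74278.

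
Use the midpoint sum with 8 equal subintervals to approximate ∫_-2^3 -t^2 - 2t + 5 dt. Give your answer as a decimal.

8.49609375

Δt = (3 − (-2))/8 = 0.625.
Midpoints: -1.6875, -1.0625, -0.4375, 0.1875, 0.8125, 1.4375, 2.0625, 2.6875.
f(-1.6875) = 5.52734375, f(-1.0625) = 5.99609375, f(-0.4375) = 5.68359375, f(0.1875) = 4.58984375, f(0.8125) = 2.71484375, f(1.4375) = 0.05859375, f(2.0625) = -3.37890625, f(2.6875) = -7.59765625.
Sum = Δt · [f(-1.6875) + f(-1.0625) + f(-0.4375) + ...].
Sum = 8.49609375.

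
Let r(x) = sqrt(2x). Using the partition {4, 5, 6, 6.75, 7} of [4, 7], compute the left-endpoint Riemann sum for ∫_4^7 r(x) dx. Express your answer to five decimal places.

Subinterval widths: 1, 1, 0.75, 0.25.
Left endpoints: 4, 5, 6, 6.75.
r(4) ≈ 2.82843, r(5) ≈ 3.16228, r(6) ≈ 3.46410, r(6.75) ≈ 3.67423.
Sum = Σ Δx_i · r(x_i).
Sum ≈ 9.50734.

9.50734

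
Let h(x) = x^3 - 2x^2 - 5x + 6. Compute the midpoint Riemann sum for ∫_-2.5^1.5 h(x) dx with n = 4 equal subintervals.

Δx = (1.5 − (-2.5))/4 = 1.
Midpoints: -2, -1, 0, 1.
h(-2) = 0, h(-1) = 8, h(0) = 6, h(1) = 0.
Sum = Δx · [h(-2) + h(-1) + h(0) + h(1)].
Sum = 14.

14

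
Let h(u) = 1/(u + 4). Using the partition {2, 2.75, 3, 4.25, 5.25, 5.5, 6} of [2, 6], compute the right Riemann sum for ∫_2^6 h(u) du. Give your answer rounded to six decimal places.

0.482764

Subinterval widths: 0.75, 0.25, 1.25, 1, 0.25, 0.5.
Right endpoints: 2.75, 3, 4.25, 5.25, 5.5, 6.
h(2.75) = 4/27, h(3) = 1/7, h(4.25) = 4/33, h(5.25) = 4/37, h(5.5) = 2/19, h(6) = 0.1.
Sum = Σ Δu_i · h(u_i).
Sum ≈ 0.482764.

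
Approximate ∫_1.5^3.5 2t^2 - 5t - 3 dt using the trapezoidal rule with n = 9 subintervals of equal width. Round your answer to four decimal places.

-4.6337

Δt = (3.5 − 1.5)/9 = 2/9.
f(1.5) = -6, f(31/18) = -460/81, f(35/18) = -418/81, f(13/6) = -40/9, f(43/18) = -286/81, f(47/18) = -196/81, f(17/6) = -10/9, f(55/18) = 32/81, f(59/18) = 170/81, f(3.5) = 4.
T_9 = (Δt/2)·[f(t_0) + 2f(t_1) + ... + 2f(t_{8}) + f(t_9)].
Sum ≈ -4.6337.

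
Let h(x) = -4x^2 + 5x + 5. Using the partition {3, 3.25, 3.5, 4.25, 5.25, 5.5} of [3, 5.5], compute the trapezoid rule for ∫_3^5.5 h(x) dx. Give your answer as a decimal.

Subinterval widths: 0.25, 0.25, 0.75, 1, 0.25.
h(3) = -16, h(3.25) = -21, h(3.5) = -26.5, h(4.25) = -46, h(5.25) = -79, h(5.5) = -88.5.
On each subinterval the trapezoid contributes (Δx_i/2)·[h(x_{i-1}) + h(x_i)].
Sum = -121.1875.

-121.1875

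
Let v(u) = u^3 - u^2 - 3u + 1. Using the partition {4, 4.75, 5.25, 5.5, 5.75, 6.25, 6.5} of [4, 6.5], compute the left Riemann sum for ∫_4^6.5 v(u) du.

Subinterval widths: 0.75, 0.5, 0.25, 0.25, 0.5, 0.25.
Left endpoints: 4, 4.75, 5.25, 5.5, 5.75, 6.25.
v(4) = 37, v(4.75) = 71.359375, v(5.25) = 102.390625, v(5.5) = 120.625, v(5.75) = 140.796875, v(6.25) = 187.328125.
Sum = Σ Δu_i · v(u_i).
Sum = 236.4140625.

236.4140625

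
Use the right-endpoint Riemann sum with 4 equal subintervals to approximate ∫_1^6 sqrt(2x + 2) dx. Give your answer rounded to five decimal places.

15.85292

Δx = (6 − 1)/4 = 1.25.
Right endpoints: 2.25, 3.5, 4.75, 6.
f(2.25) ≈ 2.54951, f(3.5) ≈ 3.00000, f(4.75) ≈ 3.39116, f(6) ≈ 3.74166.
Sum = Δx · [f(2.25) + f(3.5) + f(4.75) + f(6)].
Sum ≈ 15.85292.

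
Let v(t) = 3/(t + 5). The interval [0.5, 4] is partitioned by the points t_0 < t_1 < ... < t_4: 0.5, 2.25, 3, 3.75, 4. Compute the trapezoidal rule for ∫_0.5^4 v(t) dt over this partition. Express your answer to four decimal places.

1.4889

Subinterval widths: 1.75, 0.75, 0.75, 0.25.
v(0.5) = 6/11, v(2.25) = 12/29, v(3) = 0.375, v(3.75) = 12/35, v(4) = 1/3.
On each subinterval the trapezoid contributes (Δt_i/2)·[v(t_{i-1}) + v(t_i)].
Sum ≈ 1.4889.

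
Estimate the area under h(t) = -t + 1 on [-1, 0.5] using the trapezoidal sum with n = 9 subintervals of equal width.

1.875

Δt = (0.5 − (-1))/9 = 1/6.
h(-1) = 2, h(-5/6) = 11/6, h(-2/3) = 5/3, h(-0.5) = 1.5, h(-1/3) = 4/3, h(-1/6) = 7/6, h(0) = 1, h(1/6) = 5/6, h(1/3) = 2/3, h(0.5) = 0.5.
T_9 = (Δt/2)·[h(t_0) + 2h(t_1) + ... + 2h(t_{8}) + h(t_9)].
Sum = 1.875.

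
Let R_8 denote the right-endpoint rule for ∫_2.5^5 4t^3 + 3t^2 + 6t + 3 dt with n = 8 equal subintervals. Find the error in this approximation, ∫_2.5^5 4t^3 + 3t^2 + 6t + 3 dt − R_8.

Exact integral: ∫_2.5^5 f(t) dt = 759.0625.
R_8 = 840.5078125.
Error = 759.0625 − 840.5078125 = -81.4453125.

-81.4453125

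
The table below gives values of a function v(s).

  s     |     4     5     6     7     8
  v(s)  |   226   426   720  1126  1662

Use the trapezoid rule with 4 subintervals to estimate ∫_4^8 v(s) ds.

Δs = 1.
T_4 = (1/2)·[226 + 2·426 + 2·720 + 2·1126 + 1662] = 3216.

3216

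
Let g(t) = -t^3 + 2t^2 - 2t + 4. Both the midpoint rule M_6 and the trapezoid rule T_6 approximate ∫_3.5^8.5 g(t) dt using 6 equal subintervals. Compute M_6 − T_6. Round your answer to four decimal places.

M_6 ≈ -922.037037.
T_6 ≈ -935.925926.
M_6 − T_6 ≈ 13.8889.

13.8889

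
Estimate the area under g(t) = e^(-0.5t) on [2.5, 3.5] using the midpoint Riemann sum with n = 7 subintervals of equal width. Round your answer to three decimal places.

0.225

Δt = (3.5 − 2.5)/7 = 1/7.
Midpoints: 18/7, 19/7, 20/7, 3, 22/7, 23/7, 24/7.
g(18/7) ≈ 0.276, g(19/7) ≈ 0.257, g(20/7) ≈ 0.240, g(3) ≈ 0.223, g(22/7) ≈ 0.208, g(23/7) ≈ 0.193, g(24/7) ≈ 0.180.
Sum = Δt · [g(18/7) + g(19/7) + g(20/7) + ...].
Sum ≈ 0.225.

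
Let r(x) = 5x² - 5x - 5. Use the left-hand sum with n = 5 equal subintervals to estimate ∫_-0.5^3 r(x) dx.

Δx = (3 − (-0.5))/5 = 0.7.
Left endpoints: -0.5, 0.2, 0.9, 1.6, 2.3.
r(-0.5) = -1.25, r(0.2) = -5.8, r(0.9) = -5.45, r(1.6) = -0.2, r(2.3) = 9.95.
Sum = Δx · [r(-0.5) + r(0.2) + r(0.9) + r(1.6) + r(2.3)].
Sum = -1.925.

-1.925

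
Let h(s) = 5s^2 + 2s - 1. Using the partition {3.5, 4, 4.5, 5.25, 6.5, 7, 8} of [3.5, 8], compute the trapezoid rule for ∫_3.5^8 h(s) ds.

832.25

Subinterval widths: 0.5, 0.5, 0.75, 1.25, 0.5, 1.
h(3.5) = 67.25, h(4) = 87, h(4.5) = 109.25, h(5.25) = 147.3125, h(6.5) = 223.25, h(7) = 258, h(8) = 335.
On each subinterval the trapezoid contributes (Δs_i/2)·[h(s_{i-1}) + h(s_i)].
Sum = 832.25.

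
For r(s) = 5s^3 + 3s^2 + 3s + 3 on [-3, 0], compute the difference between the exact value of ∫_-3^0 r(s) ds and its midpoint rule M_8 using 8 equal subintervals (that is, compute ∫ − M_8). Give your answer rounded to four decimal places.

Exact integral: ∫_-3^0 r(s) ds = -78.75.
M_8 ≈ -78.064453.
Error ≈ -78.75 − (-78.064453) ≈ -0.6855.

-0.6855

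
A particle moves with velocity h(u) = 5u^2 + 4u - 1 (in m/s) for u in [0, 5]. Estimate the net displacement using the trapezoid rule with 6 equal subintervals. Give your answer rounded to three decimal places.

Δu = (5 − 0)/6 = 5/6.
h(0) = -1, h(5/6) = 209/36, h(5/3) = 176/9, h(2.5) = 40.25, h(10/3) = 611/9, h(25/6) = 3689/36, h(5) = 144.
T_6 = (Δu/2)·[h(u_0) + 2h(u_1) + ... + 2h(u_{5}) + h(u_6)].
Sum ≈ 256.227.

256.227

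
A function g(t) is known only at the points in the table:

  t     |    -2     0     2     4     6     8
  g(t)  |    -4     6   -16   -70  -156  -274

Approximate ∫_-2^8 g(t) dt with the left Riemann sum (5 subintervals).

Δt = 2.
Sum = 2·[(-4) + 6 + (-16) + (-70) + (-156)] = -480.

-480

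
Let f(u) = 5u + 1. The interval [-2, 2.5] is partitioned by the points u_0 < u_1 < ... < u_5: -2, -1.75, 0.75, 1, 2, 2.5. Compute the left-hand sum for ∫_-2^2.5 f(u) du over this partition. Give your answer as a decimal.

Subinterval widths: 0.25, 2.5, 0.25, 1, 0.5.
Left endpoints: -2, -1.75, 0.75, 1, 2.
f(-2) = -9, f(-1.75) = -7.75, f(0.75) = 4.75, f(1) = 6, f(2) = 11.
Sum = Σ Δu_i · f(u_i).
Sum = -8.9375.

-8.9375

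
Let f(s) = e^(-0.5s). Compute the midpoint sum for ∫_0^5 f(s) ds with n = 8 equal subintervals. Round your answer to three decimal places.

1.828

Δs = (5 − 0)/8 = 0.625.
Midpoints: 0.3125, 0.9375, 1.5625, 2.1875, 2.8125, 3.4375, 4.0625, 4.6875.
f(0.3125) ≈ 0.855, f(0.9375) ≈ 0.626, f(1.5625) ≈ 0.458, f(2.1875) ≈ 0.335, f(2.8125) ≈ 0.245, f(3.4375) ≈ 0.179, f(4.0625) ≈ 0.131, f(4.6875) ≈ 0.096.
Sum = Δs · [f(0.3125) + f(0.9375) + f(1.5625) + ...].
Sum ≈ 1.828.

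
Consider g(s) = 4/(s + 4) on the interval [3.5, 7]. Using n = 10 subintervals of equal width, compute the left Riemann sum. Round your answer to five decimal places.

Δs = (7 − 3.5)/10 = 0.35.
Left endpoints: 3.5, 3.85, 4.2, 4.55, 4.9, 5.25, 5.6, 5.95, 6.3, 6.65.
g(3.5) = 8/15, g(3.85) = 80/157, g(4.2) = 20/41, g(4.55) = 80/171, g(4.9) = 40/89, g(5.25) = 16/37, g(5.6) = 5/12, g(5.95) = 80/199, g(6.3) = 40/103, g(6.65) = 80/213.
Sum = Δs · [g(3.5) + g(3.85) + g(4.2) + ...].
Sum ≈ 1.56205.

1.56205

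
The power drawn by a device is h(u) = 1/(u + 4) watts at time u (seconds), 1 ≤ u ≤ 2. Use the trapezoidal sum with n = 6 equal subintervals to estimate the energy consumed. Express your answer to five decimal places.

Δu = (2 − 1)/6 = 1/6.
h(1) = 0.2, h(7/6) = 6/31, h(4/3) = 0.1875, h(1.5) = 2/11, h(5/3) = 3/17, h(11/6) = 6/35, h(2) = 1/6.
T_6 = (Δu/2)·[h(u_0) + 2h(u_1) + ... + 2h(u_{5}) + h(u_6)].
Sum ≈ 0.18235.

0.18235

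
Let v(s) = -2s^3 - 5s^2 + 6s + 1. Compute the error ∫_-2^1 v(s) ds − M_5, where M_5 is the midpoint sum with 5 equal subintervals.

-0.18

Exact integral: ∫_-2^1 v(s) ds = -13.5.
M_5 = -13.32.
Error = -13.5 − (-13.32) = -0.18.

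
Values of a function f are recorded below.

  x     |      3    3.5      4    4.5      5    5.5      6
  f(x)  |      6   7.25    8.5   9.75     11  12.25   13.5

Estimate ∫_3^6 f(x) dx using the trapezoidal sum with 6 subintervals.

Δx = 0.5.
T_6 = (0.5/2)·[6 + 2·7.25 + 2·8.5 + 2·9.75 + 2·11 + 2·12.25 + 13.5] = 29.25.

29.25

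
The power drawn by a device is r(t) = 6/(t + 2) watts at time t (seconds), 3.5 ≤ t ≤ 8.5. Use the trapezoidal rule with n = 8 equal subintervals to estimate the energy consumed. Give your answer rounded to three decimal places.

Δt = (8.5 − 3.5)/8 = 0.625.
r(3.5) = 12/11, r(4.125) = 48/49, r(4.75) = 8/9, r(5.375) = 48/59, r(6) = 0.75, r(6.625) = 16/23, r(7.25) = 24/37, r(7.875) = 48/79, r(8.5) = 4/7.
T_8 = (Δt/2)·[r(t_0) + 2r(t_1) + ... + 2r(t_{7}) + r(t_8)].
Sum ≈ 3.884.

3.884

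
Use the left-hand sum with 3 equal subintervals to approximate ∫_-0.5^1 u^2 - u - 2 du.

-2.75

Δu = (1 − (-0.5))/3 = 0.5.
Left endpoints: -0.5, 0, 0.5.
f(-0.5) = -1.25, f(0) = -2, f(0.5) = -2.25.
Sum = Δu · [f(-0.5) + f(0) + f(0.5)].
Sum = -2.75.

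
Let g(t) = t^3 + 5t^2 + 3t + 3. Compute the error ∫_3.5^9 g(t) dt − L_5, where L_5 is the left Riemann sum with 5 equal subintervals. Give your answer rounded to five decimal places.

Exact integral: ∫_3.5^9 g(t) dt ≈ 2865.9010417.
L_5 = 2316.7375.
Error ≈ 2865.9010417 − 2316.7375 ≈ 549.16354.

549.16354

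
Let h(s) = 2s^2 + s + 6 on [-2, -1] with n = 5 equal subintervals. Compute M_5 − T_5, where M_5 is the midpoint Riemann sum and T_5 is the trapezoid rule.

-0.02

M_5 = 9.16.
T_5 = 9.18.
M_5 − T_5 = -0.02.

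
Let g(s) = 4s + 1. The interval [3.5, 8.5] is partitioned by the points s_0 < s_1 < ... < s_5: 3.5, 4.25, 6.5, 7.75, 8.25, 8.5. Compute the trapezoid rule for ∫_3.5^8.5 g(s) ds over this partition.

Subinterval widths: 0.75, 2.25, 1.25, 0.5, 0.25.
g(3.5) = 15, g(4.25) = 18, g(6.5) = 27, g(7.75) = 32, g(8.25) = 34, g(8.5) = 35.
On each subinterval the trapezoid contributes (Δs_i/2)·[g(s_{i-1}) + g(s_i)].
Sum = 125.

125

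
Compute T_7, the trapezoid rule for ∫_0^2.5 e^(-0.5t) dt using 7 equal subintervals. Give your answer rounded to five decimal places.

1.43078

Δt = (2.5 − 0)/7 = 5/14.
f(0) ≈ 1.00000, f(5/14) ≈ 0.83646, f(5/7) ≈ 0.69967, f(15/14) ≈ 0.58525, f(10/7) ≈ 0.48954, f(25/14) ≈ 0.40948, f(15/7) ≈ 0.34252, f(2.5) ≈ 0.28650.
T_7 = (Δt/2)·[f(t_0) + 2f(t_1) + ... + 2f(t_{6}) + f(t_7)].
Sum ≈ 1.43078.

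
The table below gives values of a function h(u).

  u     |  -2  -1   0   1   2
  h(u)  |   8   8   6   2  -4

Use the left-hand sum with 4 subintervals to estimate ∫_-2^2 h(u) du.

Δu = 1.
Sum = 1·[8 + 8 + 6 + 2] = 24.

24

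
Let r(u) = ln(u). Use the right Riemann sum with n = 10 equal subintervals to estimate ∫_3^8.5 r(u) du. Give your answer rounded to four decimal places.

9.6757

Δu = (8.5 − 3)/10 = 0.55.
Right endpoints: 3.55, 4.1, 4.65, 5.2, 5.75, 6.3, 6.85, 7.4, 7.95, 8.5.
r(3.55) ≈ 1.2669, r(4.1) ≈ 1.4110, r(4.65) ≈ 1.5369, r(5.2) ≈ 1.6487, r(5.75) ≈ 1.7492, r(6.3) ≈ 1.8405, r(6.85) ≈ 1.9242, r(7.4) ≈ 2.0015, r(7.95) ≈ 2.0732, r(8.5) ≈ 2.1401.
Sum = Δu · [r(3.55) + r(4.1) + r(4.65) + ...].
Sum ≈ 9.6757.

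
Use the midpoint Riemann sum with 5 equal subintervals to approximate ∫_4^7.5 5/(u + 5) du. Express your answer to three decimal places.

1.642

Δu = (7.5 − 4)/5 = 0.7.
Midpoints: 4.35, 5.05, 5.75, 6.45, 7.15.
f(4.35) = 100/187, f(5.05) = 100/201, f(5.75) = 20/43, f(6.45) = 100/229, f(7.15) = 100/243.
Sum = Δu · [f(4.35) + f(5.05) + f(5.75) + f(6.45) + f(7.15)].
Sum ≈ 1.642.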